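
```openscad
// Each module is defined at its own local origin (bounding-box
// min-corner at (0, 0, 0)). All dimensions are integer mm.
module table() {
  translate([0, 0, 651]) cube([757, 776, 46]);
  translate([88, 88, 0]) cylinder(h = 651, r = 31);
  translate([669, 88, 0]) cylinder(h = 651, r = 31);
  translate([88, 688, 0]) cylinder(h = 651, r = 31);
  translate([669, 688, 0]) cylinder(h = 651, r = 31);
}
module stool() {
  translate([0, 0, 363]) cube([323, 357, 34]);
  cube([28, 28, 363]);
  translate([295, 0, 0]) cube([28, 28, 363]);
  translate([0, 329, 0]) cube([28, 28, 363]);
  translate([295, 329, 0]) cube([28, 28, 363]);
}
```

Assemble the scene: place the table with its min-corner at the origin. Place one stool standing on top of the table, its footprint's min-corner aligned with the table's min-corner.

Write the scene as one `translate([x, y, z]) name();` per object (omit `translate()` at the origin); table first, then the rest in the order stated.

table();
translate([0, 0, 697]) stool();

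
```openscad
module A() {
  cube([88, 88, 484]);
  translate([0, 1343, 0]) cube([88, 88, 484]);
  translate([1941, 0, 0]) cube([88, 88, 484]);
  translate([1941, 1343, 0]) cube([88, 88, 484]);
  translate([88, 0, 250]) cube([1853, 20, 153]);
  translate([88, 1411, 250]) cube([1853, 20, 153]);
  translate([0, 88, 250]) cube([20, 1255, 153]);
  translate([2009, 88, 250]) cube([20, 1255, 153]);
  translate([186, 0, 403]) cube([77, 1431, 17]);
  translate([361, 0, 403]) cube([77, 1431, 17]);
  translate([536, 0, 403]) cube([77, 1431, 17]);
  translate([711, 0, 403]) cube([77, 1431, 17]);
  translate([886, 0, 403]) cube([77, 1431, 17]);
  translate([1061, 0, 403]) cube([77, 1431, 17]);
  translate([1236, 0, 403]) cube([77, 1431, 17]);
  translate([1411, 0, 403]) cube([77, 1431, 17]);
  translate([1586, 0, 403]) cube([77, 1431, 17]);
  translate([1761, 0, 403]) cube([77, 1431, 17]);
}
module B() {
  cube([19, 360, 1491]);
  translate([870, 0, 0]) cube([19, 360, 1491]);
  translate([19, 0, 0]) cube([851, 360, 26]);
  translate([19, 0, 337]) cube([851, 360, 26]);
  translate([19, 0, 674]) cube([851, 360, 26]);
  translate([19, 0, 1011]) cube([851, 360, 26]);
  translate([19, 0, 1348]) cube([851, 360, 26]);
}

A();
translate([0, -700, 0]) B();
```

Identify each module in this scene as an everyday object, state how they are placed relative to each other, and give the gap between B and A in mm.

A is a bed frame. B is a bookshelf. The bookshelf is on the floor beside the bed frame on its −y side. The gap between the bookshelf and the bed frame is 340 mm.

The bookshelf's nearest face is 340 mm from the bed frame's −y face.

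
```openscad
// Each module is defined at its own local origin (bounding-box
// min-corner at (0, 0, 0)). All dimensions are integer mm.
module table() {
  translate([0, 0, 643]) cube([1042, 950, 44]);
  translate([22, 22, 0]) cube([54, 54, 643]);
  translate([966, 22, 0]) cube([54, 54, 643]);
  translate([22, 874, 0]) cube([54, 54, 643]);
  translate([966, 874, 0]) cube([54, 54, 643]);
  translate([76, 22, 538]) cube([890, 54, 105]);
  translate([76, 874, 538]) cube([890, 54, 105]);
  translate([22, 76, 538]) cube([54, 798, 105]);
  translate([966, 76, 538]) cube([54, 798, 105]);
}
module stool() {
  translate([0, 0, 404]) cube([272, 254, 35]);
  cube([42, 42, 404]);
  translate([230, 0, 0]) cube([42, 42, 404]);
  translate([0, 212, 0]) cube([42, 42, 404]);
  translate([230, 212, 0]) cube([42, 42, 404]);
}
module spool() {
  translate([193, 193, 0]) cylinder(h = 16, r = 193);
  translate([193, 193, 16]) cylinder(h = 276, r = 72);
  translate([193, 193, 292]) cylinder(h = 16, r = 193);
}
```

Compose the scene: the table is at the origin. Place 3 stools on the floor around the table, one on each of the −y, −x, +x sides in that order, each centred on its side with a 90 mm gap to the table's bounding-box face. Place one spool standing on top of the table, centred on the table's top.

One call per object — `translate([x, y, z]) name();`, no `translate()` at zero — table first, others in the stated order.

table();
translate([385, -344, 0]) stool();
translate([-362, 348, 0]) stool();
translate([1132, 348, 0]) stool();
translate([328, 282, 687]) spool();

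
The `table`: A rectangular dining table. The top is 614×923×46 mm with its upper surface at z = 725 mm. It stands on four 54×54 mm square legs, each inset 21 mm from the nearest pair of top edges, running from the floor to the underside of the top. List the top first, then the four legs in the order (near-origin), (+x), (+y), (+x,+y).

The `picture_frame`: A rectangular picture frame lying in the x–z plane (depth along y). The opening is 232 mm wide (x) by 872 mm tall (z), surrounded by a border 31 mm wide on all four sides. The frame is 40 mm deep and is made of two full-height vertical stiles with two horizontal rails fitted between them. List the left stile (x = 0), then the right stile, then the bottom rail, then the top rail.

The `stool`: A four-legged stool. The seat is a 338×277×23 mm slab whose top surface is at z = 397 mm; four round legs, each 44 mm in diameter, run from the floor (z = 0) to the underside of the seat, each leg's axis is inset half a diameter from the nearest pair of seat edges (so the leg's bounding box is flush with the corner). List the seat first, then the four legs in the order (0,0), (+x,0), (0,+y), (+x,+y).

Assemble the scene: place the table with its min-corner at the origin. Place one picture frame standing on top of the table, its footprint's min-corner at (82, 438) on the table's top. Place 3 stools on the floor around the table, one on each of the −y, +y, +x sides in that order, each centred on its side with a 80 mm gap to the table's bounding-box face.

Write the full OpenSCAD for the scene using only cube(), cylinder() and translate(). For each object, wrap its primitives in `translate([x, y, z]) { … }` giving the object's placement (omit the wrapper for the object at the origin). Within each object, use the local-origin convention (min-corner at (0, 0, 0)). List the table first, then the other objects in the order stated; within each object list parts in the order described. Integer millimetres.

translate([0, 0, 679]) cube([614, 923, 46]);
translate([21, 21, 0]) cube([54, 54, 679]);
translate([539, 21, 0]) cube([54, 54, 679]);
translate([21, 848, 0]) cube([54, 54, 679]);
translate([539, 848, 0]) cube([54, 54, 679]);
translate([82, 438, 725]) {
  cube([31, 40, 934]);
  translate([263, 0, 0]) cube([31, 40, 934]);
  translate([31, 0, 0]) cube([232, 40, 31]);
  translate([31, 0, 903]) cube([232, 40, 31]);
}
translate([138, -357, 0]) {
  translate([0, 0, 374]) cube([338, 277, 23]);
  translate([22, 22, 0]) cylinder(h = 374, r = 22);
  translate([316, 22, 0]) cylinder(h = 374, r = 22);
  translate([22, 255, 0]) cylinder(h = 374, r = 22);
  translate([316, 255, 0]) cylinder(h = 374, r = 22);
}
translate([138, 1003, 0]) {
  translate([0, 0, 374]) cube([338, 277, 23]);
  translate([22, 22, 0]) cylinder(h = 374, r = 22);
  translate([316, 22, 0]) cylinder(h = 374, r = 22);
  translate([22, 255, 0]) cylinder(h = 374, r = 22);
  translate([316, 255, 0]) cylinder(h = 374, r = 22);
}
translate([694, 323, 0]) {
  translate([0, 0, 374]) cube([338, 277, 23]);
  translate([22, 22, 0]) cylinder(h = 374, r = 22);
  translate([316, 22, 0]) cylinder(h = 374, r = 22);
  translate([22, 255, 0]) cylinder(h = 374, r = 22);
  translate([316, 255, 0]) cylinder(h = 374, r = 22);
}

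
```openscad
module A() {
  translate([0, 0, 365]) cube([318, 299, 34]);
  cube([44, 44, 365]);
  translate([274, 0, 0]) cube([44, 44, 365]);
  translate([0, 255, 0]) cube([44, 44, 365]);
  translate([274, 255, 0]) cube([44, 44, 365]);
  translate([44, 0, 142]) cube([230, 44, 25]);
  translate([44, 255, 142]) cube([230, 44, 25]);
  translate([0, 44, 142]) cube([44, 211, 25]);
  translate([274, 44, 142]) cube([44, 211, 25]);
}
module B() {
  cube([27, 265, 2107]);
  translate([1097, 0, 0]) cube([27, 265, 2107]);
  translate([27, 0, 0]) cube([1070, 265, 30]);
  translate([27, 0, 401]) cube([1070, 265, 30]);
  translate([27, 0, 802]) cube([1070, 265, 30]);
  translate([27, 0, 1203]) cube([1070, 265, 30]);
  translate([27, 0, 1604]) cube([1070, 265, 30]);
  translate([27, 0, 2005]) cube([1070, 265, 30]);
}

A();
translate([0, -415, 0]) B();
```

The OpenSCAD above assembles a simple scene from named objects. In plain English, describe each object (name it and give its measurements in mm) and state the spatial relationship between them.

A is a four-legged stool. The seat is 318×299 mm, 34 mm thick, top at z = 399 mm. It stands on four square legs, each 44×44 mm in cross-section, from z = 0 to the seat underside, each flush with a corner of the seat. Four stretchers, 44 mm wide and 25 mm tall, connect adjacent legs with their undersides at z = 142 mm, each running between the inner faces of the legs it joins and aligned with the legs' outer faces on the other axis.

B is a bookshelf 1124 mm wide overall, 265 mm deep and 2107 mm tall. The two sides are 27 mm thick vertical panels. 6 horizontal shelves of 30 mm thickness span between the inner faces of the sides; the lowest shelf sits on the floor and shelves are stacked with a clear vertical gap of 371 mm between each pair.

The bookshelf is on the floor beside the stool on its −y side.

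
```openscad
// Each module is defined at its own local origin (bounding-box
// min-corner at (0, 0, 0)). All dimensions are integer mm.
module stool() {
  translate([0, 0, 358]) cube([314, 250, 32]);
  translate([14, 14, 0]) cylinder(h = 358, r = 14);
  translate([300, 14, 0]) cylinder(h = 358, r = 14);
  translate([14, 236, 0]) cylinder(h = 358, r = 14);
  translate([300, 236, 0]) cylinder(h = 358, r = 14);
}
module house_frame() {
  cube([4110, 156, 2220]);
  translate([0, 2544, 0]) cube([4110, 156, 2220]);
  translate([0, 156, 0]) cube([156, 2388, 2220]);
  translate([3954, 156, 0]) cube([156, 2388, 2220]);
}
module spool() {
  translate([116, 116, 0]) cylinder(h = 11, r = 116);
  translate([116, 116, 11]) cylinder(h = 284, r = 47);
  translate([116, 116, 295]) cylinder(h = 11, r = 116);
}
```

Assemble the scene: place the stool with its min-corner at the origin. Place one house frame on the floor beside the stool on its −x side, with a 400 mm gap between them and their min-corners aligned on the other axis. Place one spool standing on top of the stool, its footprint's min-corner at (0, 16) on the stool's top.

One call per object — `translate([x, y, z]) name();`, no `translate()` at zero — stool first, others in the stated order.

stool();
translate([-4510, 0, 0]) house_frame();
translate([0, 16, 390]) spool();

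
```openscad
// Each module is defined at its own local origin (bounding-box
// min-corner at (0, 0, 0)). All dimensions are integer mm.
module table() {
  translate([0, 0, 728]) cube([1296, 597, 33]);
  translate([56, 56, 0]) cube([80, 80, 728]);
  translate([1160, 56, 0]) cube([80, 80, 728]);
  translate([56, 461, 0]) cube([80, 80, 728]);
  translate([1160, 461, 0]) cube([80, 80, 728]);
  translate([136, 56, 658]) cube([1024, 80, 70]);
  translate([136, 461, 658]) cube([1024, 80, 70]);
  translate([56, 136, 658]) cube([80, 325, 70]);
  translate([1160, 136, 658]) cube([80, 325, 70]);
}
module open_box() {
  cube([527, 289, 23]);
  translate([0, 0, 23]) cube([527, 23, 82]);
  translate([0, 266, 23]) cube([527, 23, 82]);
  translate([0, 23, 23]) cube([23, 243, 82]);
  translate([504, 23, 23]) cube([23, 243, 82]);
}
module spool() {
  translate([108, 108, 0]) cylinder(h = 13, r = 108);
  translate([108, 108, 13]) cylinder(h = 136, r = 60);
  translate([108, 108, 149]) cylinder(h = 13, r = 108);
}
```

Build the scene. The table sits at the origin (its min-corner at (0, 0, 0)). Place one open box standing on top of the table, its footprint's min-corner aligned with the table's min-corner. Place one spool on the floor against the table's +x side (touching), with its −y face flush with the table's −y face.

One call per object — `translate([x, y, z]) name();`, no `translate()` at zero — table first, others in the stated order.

table();
translate([0, 0, 761]) open_box();
translate([1296, 0, 0]) spool();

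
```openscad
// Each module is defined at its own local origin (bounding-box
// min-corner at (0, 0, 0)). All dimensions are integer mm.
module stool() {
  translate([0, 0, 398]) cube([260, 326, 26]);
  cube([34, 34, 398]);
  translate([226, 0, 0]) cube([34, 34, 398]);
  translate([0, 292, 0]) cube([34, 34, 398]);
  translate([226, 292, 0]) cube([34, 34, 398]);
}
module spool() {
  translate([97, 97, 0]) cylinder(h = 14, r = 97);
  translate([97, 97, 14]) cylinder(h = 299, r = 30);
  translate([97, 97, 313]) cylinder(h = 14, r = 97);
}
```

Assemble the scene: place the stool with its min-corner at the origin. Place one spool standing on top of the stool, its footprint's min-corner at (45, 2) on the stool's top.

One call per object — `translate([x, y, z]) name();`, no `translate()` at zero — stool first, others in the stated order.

stool();
translate([45, 2, 424]) spool();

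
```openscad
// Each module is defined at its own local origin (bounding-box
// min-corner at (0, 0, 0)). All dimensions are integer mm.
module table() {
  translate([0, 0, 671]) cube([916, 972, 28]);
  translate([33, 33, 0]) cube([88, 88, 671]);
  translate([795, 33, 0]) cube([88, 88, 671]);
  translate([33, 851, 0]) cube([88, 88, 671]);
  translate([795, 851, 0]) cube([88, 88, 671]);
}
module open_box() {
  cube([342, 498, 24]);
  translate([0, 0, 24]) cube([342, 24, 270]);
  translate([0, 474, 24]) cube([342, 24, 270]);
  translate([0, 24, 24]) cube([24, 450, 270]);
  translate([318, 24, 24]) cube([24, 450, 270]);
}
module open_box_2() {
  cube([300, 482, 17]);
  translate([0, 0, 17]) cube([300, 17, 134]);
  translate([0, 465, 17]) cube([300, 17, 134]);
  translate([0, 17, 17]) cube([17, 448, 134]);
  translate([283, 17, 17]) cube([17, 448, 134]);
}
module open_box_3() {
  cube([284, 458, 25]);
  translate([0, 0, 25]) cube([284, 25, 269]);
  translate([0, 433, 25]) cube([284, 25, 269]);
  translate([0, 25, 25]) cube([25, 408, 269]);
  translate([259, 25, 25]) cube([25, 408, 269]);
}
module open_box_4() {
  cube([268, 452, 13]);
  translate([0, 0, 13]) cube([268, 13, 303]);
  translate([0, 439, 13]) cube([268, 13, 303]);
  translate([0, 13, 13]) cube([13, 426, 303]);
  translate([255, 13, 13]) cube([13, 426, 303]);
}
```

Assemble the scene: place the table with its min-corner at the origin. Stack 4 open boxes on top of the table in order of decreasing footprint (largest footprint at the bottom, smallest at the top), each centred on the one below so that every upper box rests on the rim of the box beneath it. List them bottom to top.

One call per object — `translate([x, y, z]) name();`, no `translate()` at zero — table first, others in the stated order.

table();
translate([287, 237, 699]) open_box();
translate([308, 245, 993]) open_box_2();
translate([316, 257, 1144]) open_box_3();
translate([324, 260, 1438]) open_box_4();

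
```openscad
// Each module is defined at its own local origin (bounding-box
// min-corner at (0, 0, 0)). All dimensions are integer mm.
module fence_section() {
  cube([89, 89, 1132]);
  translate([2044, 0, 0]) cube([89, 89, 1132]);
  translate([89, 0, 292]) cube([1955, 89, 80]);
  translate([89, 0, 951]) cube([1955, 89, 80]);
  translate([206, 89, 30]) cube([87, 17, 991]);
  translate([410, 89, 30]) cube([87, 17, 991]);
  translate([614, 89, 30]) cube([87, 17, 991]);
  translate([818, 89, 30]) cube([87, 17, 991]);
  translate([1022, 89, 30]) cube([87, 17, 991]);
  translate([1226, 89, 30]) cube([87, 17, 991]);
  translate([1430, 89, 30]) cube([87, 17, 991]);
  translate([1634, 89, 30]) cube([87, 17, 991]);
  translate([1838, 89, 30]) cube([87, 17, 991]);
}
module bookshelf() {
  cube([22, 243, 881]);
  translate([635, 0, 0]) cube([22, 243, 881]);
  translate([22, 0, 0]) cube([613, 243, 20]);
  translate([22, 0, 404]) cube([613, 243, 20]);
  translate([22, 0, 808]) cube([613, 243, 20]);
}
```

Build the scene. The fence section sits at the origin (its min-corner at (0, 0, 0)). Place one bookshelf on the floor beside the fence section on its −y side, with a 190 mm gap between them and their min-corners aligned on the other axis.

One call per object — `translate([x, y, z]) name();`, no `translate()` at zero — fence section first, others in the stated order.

fence_section();
translate([0, -433, 0]) bookshelf();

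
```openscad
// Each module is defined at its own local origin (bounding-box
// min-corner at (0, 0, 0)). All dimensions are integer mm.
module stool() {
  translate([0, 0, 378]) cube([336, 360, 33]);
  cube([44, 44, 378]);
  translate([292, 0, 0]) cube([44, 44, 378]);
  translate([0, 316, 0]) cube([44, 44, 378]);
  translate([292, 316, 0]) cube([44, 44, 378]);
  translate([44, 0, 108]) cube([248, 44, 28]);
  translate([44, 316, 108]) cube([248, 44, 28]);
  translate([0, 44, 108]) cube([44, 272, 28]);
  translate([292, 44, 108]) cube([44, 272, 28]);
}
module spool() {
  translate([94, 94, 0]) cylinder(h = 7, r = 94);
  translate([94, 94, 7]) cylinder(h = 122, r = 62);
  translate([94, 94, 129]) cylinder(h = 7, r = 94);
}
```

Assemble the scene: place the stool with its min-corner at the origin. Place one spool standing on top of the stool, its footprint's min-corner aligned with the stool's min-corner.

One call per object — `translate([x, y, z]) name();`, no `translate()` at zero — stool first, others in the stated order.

stool();
translate([0, 0, 411]) spool();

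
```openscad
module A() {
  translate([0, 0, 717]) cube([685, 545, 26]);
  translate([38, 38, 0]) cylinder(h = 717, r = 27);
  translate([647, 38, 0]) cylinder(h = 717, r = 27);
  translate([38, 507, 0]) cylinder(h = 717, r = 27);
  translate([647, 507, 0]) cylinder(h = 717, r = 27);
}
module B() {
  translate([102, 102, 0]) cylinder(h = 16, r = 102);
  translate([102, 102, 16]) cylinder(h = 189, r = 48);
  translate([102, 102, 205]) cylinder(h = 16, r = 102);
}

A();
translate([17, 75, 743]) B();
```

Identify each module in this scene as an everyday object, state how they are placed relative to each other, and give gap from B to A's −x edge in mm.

A is a table. B is a spool. The spool is on top of the table. The gap from the spool to the table's −x edge is 17 mm.

The spool's min-x is at 17; the table's min-x is 0; gap = 17 mm.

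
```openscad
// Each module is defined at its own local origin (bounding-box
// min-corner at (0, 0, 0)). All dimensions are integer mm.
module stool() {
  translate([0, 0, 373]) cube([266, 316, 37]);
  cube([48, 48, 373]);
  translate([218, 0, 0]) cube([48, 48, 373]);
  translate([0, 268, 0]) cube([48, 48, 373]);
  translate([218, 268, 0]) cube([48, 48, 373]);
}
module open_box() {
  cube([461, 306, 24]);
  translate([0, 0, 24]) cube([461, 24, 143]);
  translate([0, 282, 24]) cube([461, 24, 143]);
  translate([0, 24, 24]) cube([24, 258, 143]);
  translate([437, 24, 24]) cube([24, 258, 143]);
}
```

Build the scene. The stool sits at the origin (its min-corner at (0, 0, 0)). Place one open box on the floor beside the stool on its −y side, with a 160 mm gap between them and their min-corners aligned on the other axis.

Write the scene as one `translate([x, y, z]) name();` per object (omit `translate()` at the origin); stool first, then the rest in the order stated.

stool();
translate([0, -466, 0]) open_box();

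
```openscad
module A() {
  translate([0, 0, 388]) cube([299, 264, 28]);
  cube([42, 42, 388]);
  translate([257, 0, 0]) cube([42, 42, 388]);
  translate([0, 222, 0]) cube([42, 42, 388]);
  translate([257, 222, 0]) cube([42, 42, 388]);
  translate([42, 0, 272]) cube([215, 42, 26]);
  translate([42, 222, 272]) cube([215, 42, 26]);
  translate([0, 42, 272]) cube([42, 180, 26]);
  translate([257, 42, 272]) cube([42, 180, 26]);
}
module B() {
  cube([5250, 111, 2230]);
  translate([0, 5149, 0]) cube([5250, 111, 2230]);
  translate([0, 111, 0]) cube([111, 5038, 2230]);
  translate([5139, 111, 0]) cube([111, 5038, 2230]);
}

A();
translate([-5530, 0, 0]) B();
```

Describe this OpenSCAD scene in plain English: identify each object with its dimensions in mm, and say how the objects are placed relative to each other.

A is a four-legged stool. The seat is a 299×264×28 mm slab whose top surface is at z = 416 mm; four square legs, each 42×42 mm in cross-section, run from the floor (z = 0) to the underside of the seat, each flush with a corner of the seat. Four stretchers, 42 mm wide and 26 mm tall, connect adjacent legs with their undersides at z = 272 mm, each running between the inner faces of the legs it joins and aligned with the legs' outer faces on the other axis.

B is a box-shaped house frame (walls only): outside footprint 5250×5260 mm, wall height 2230 mm, wall thickness 111 mm. The two y-facing walls run the full x-width; the two x-facing walls fit between the inner faces of the y-facing walls.

The house frame is on the floor beside the stool on its −x side.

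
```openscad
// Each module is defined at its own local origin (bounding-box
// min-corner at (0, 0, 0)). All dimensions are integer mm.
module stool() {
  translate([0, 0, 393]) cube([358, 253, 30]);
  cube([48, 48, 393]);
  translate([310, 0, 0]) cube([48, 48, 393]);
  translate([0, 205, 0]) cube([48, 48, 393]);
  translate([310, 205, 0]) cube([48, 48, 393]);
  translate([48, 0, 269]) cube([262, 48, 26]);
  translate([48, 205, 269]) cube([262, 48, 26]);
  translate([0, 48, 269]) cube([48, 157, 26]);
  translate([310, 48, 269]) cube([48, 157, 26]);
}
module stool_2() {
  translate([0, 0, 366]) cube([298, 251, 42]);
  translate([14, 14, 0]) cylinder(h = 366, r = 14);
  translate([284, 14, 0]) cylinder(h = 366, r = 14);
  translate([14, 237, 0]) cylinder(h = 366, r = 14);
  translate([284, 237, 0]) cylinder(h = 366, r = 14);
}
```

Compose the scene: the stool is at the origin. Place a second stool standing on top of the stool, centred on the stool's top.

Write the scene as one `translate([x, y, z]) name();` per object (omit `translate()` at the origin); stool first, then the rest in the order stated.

stool();
translate([30, 1, 423]) stool_2();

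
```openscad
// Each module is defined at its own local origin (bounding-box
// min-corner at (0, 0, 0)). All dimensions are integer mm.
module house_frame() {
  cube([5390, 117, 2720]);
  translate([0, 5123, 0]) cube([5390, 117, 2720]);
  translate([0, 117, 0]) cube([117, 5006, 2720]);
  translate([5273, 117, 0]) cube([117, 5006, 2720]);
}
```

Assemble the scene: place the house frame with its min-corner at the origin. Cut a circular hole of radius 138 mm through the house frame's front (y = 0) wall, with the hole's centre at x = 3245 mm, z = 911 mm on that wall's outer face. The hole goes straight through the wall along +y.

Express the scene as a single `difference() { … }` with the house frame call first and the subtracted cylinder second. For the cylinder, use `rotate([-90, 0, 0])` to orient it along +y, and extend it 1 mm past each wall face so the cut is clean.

difference() {
  house_frame();
  translate([3245, -1, 911]) rotate([-90, 0, 0]) cylinder(h = 119, r = 138);
}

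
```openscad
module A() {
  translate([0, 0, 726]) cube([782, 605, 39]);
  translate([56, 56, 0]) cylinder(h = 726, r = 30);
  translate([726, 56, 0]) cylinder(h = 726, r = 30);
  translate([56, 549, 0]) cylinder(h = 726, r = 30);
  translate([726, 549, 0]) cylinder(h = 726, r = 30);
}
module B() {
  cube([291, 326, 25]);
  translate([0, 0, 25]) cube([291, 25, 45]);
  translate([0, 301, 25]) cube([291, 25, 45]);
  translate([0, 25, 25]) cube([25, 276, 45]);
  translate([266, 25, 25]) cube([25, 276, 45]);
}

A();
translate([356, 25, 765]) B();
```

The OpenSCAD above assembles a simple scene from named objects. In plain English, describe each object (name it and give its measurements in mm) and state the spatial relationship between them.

A is a rectangular dining table. The top is 782×605×39 mm with its upper surface at z = 765 mm. It stands on four round legs of 60 mm diameter, each leg's bounding box inset 26 mm from the nearest pair of top edges, running from the floor to the underside of the top.

B is an open-topped rectangular box: outside dimensions 291×326×70 mm, with a uniform wall and base thickness of 25 mm. The base is a full 291×326 slab on the floor; four walls sit on top of the base. The front and back walls (the −y and +y sides) span the full width; the two side walls fit between them.

The open box is on top of the table.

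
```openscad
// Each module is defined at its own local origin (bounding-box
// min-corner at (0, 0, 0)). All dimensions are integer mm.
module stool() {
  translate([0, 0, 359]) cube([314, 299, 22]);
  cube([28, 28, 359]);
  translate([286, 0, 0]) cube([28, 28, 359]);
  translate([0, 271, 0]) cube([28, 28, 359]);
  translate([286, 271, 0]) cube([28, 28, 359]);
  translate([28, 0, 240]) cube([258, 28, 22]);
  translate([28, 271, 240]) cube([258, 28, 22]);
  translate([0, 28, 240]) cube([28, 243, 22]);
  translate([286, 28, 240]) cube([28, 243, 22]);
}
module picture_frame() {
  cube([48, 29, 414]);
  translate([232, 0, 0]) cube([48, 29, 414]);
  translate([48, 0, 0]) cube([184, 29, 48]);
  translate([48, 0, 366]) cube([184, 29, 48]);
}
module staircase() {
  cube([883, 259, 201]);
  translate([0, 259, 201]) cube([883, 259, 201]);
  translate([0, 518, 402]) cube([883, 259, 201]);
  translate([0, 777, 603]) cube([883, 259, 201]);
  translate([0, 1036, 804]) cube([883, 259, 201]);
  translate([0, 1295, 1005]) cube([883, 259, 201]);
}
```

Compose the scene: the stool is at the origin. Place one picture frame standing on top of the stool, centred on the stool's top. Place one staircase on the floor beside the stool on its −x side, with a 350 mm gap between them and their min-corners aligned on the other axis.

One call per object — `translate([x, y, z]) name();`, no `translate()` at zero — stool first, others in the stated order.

stool();
translate([17, 135, 381]) picture_frame();
translate([-1233, 0, 0]) staircase();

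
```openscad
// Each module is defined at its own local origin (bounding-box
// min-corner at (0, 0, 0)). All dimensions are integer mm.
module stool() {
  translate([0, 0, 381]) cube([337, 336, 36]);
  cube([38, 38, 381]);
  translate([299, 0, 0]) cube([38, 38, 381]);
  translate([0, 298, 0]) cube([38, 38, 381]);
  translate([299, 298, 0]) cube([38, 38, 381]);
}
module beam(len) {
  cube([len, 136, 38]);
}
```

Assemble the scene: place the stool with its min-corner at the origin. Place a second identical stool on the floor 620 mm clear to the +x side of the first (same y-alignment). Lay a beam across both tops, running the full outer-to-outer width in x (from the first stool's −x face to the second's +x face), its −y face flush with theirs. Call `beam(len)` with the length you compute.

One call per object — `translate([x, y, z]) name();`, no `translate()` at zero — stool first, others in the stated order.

stool();
translate([957, 0, 0]) stool();
translate([0, 0, 417]) beam(1294);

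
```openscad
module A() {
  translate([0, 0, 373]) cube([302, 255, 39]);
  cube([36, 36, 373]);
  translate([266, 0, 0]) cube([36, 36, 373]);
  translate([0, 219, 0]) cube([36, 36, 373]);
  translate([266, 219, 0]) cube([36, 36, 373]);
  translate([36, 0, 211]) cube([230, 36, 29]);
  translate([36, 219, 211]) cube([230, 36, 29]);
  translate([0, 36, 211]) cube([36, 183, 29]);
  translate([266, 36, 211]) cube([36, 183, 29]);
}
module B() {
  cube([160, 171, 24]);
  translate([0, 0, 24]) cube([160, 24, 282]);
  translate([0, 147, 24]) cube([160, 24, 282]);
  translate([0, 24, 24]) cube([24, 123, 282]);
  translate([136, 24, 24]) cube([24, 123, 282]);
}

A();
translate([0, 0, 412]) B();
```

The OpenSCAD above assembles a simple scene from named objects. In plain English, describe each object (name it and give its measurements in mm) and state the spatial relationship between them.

A is a simple wooden stool: a rectangular seat 302 mm (x) by 255 mm (y), 39 mm thick, top face at z = 412 mm, on four square legs, each 36×36 mm in cross-section. The legs rest on z = 0, each flush with a corner of the seat. Four stretchers, 36 mm wide and 29 mm tall, connect adjacent legs with their undersides at z = 211 mm, each running between the inner faces of the legs it joins and aligned with the legs' outer faces on the other axis.

B is an open-topped rectangular box: outside dimensions 160×171×306 mm, with a uniform wall and base thickness of 24 mm. The base is a full 160×171 slab on the floor; four walls sit on top of the base. The front and back walls (the −y and +y sides) span the full width; the two side walls fit between them.

The open box is on top of the stool.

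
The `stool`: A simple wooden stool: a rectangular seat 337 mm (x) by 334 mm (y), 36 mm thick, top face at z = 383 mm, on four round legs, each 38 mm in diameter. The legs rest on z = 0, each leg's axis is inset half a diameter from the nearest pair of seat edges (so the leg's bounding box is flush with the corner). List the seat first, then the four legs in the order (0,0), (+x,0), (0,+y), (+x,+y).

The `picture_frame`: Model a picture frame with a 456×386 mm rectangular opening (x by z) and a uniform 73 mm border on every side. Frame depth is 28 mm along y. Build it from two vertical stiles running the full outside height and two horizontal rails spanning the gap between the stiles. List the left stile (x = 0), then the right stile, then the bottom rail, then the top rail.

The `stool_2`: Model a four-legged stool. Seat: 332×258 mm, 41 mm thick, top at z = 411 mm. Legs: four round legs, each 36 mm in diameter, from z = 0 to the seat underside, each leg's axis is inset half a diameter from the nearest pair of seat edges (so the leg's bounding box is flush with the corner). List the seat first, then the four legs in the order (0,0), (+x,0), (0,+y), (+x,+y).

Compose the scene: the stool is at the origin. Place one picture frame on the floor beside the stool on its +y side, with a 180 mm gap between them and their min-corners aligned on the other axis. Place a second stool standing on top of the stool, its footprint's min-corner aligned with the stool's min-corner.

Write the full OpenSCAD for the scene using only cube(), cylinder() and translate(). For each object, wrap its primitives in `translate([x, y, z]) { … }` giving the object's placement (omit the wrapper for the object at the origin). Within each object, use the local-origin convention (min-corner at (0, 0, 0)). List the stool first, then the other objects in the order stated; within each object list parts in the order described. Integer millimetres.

translate([0, 0, 347]) cube([337, 334, 36]);
translate([19, 19, 0]) cylinder(h = 347, r = 19);
translate([318, 19, 0]) cylinder(h = 347, r = 19);
translate([19, 315, 0]) cylinder(h = 347, r = 19);
translate([318, 315, 0]) cylinder(h = 347, r = 19);
translate([0, 514, 0]) {
  cube([73, 28, 532]);
  translate([529, 0, 0]) cube([73, 28, 532]);
  translate([73, 0, 0]) cube([456, 28, 73]);
  translate([73, 0, 459]) cube([456, 28, 73]);
}
translate([0, 0, 383]) {
  translate([0, 0, 370]) cube([332, 258, 41]);
  translate([18, 18, 0]) cylinder(h = 370, r = 18);
  translate([314, 18, 0]) cylinder(h = 370, r = 18);
  translate([18, 240, 0]) cylinder(h = 370, r = 18);
  translate([314, 240, 0]) cylinder(h = 370, r = 18);
}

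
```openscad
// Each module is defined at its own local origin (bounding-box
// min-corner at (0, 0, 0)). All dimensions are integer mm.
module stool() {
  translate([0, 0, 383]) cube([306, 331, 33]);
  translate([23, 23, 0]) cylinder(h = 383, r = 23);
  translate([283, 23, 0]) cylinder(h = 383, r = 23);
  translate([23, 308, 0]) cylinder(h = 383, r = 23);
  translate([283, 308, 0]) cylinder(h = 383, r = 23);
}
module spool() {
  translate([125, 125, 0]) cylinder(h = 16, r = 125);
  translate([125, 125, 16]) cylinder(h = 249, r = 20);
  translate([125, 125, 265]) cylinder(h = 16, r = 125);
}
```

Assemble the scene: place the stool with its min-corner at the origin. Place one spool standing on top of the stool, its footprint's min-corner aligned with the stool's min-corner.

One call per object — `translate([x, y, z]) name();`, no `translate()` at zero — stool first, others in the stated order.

stool();
translate([0, 0, 416]) spool();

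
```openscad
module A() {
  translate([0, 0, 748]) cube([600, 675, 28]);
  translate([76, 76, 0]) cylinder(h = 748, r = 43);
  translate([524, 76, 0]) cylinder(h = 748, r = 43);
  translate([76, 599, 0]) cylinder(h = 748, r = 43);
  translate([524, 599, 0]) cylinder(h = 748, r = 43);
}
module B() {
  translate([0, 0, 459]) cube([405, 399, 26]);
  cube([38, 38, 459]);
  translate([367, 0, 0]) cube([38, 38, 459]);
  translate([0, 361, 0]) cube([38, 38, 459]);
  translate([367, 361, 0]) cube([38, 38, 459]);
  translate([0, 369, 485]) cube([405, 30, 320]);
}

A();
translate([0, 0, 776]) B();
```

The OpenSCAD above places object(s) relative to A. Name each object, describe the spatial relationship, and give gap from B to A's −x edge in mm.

The chair's min-x is at 0; the table's min-x is 0; gap = 0 mm.

A is a table. B is a chair. The chair is on top of the table. The gap from the chair to the table's −x edge is 0 mm.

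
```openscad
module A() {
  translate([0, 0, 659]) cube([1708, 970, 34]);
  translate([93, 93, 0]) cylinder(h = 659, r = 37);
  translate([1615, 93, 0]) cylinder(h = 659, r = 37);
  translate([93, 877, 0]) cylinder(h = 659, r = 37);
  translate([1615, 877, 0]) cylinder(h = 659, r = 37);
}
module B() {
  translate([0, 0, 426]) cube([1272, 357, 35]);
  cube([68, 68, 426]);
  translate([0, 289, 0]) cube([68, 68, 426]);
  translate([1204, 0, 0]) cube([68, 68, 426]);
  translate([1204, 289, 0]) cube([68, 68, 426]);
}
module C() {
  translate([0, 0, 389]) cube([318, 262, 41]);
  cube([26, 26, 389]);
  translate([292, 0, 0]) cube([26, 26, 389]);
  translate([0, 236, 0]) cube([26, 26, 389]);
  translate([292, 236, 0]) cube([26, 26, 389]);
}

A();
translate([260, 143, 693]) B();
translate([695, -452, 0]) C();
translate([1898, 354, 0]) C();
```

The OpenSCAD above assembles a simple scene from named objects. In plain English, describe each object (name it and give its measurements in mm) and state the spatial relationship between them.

A is a table: top 1708 mm (x) × 970 mm (y), 34 mm thick, upper face at z = 693 mm, on four round legs of 74 mm diameter, each leg's bounding box inset 56 mm from the nearest pair of top edges, running from z = 0 to the bottom of the top.

B is a bench: a 1272×357 mm seat slab, 35 mm thick, top at z = 461 mm, on four 68×68 mm square legs flush with the seat corners and standing on z = 0.

C is a four-legged stool. The seat is a 318×262×41 mm slab whose top surface is at z = 430 mm; four square legs, each 26×26 mm in cross-section, run from the floor (z = 0) to the underside of the seat, each flush with a corner of the seat.

The bench is on top of the table. Two stools sit around the table at the −y, +x sides.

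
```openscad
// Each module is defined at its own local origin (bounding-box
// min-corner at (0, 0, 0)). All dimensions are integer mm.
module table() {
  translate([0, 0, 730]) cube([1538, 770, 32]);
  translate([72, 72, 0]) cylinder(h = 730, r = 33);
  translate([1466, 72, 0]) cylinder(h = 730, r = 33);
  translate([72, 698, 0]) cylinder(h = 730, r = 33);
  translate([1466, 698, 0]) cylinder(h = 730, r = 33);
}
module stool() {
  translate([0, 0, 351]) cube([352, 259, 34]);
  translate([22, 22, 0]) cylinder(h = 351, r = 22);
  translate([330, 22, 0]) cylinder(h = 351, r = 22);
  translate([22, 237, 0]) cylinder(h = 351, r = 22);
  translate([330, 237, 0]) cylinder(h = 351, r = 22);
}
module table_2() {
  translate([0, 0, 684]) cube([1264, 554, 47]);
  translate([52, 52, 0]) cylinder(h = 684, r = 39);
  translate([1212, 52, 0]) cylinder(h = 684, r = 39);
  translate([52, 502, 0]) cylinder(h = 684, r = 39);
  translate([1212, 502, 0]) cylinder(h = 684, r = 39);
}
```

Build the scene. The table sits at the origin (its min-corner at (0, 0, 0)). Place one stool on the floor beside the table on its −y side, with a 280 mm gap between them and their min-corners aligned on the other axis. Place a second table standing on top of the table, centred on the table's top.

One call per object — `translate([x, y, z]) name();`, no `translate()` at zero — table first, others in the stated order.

table();
translate([0, -539, 0]) stool();
translate([137, 108, 762]) table_2();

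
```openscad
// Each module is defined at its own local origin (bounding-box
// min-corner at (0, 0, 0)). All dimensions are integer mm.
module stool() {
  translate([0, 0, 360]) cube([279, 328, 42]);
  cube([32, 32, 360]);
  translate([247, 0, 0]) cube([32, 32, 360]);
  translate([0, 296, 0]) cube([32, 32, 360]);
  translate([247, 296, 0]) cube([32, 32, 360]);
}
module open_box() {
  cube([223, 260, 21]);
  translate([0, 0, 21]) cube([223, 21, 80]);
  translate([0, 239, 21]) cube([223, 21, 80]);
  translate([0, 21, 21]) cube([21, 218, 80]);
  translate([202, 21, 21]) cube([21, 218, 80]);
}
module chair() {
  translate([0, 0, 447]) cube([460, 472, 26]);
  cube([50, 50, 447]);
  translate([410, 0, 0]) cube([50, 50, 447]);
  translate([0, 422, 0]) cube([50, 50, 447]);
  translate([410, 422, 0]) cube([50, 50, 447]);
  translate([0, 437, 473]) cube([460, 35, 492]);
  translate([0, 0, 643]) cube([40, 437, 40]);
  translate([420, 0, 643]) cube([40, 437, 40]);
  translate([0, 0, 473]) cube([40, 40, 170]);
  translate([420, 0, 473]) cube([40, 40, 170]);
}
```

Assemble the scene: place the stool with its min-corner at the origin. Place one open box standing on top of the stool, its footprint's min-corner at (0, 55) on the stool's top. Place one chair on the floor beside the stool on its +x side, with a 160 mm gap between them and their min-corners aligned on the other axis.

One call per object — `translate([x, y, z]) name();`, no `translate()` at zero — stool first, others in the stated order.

stool();
translate([0, 55, 402]) open_box();
translate([439, 0, 0]) chair();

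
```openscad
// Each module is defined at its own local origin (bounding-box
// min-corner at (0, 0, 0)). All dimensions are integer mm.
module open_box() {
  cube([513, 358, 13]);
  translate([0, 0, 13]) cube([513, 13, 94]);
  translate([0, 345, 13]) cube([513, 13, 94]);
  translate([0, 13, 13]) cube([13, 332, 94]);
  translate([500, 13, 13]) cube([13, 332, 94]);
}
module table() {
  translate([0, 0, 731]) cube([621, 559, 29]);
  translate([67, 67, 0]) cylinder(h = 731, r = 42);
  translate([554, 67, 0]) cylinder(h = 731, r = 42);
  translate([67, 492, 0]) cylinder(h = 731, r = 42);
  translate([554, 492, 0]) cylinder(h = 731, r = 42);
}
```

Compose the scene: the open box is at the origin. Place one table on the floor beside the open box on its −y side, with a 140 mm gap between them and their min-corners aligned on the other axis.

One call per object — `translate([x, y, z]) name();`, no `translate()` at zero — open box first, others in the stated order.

open_box();
translate([0, -699, 0]) table();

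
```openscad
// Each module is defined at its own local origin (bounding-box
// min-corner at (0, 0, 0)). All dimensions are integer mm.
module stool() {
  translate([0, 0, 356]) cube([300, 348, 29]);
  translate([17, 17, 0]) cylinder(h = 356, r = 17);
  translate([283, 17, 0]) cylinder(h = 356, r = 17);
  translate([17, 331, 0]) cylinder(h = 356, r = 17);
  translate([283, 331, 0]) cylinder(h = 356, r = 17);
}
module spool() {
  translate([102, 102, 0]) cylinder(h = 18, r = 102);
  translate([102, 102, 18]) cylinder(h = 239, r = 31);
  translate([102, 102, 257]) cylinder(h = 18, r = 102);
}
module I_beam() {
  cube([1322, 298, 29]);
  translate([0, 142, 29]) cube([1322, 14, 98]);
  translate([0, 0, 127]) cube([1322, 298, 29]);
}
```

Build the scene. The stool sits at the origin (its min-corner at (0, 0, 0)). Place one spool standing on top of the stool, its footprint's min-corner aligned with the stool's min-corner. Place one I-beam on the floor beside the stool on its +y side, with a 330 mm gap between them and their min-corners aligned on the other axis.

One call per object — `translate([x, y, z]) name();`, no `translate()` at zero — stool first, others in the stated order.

stool();
translate([0, 0, 385]) spool();
translate([0, 678, 0]) I_beam();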